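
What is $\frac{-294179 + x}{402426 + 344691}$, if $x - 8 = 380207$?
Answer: $\frac{86036}{747117} \approx 0.11516$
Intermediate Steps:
$x = 380215$ ($x = 8 + 380207 = 380215$)
$\frac{-294179 + x}{402426 + 344691} = \frac{-294179 + 380215}{402426 + 344691} = \frac{86036}{747117}$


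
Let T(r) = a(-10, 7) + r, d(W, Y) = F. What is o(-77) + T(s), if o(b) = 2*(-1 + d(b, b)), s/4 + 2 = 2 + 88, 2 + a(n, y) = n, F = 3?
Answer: 344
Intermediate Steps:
a(n, y) = -2 + n
s = 352 (s = -8 + 4*(2 + 88) = -8 + 4*90 = -8 + 360 = 352)
d(W, Y) = 3
o(b) = 4 (o(b) = 2*(-1 + 3) = 2*2 = 4)
T(r) = -12 + r (T(r) = (-2 - 10) + r = -12 + r)
o(-77) + T(s) = 4 + (-12 + 352) = 4 + 340 = 344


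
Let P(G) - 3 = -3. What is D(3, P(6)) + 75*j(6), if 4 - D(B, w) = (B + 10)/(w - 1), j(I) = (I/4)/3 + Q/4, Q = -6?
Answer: -58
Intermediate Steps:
P(G) = 0 (P(G) = 3 - 3 = 0)
j(I) = -3/2 + I/12 (j(I) = (I/4)/3 - 6/4 = (I*(¼))*(⅓) - 6*¼ = (I/4)*(⅓) - 3/2 = I/12 - 3/2 = -3/2 + I/12)
D(B, w) = 4 - (10 + B)/(-1 + w) (D(B, w) = 4 - (B + 10)/(w - 1) = 4 - (10 + B)/(-1 + w))
D(3, P(6)) + 75*j(6) = (-14 - 1*3 + 4*0)/(-1 + 0) + 75*(-3/2 + (1/12)*6) = (-14 - 3 + 0)/(-1) + 75*(-3/2 + ½) = -1*(-17) + 75*(-1) = 17 - 75 = -58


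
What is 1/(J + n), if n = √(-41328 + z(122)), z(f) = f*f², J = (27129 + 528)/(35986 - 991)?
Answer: -107539635/241462799717039 + 272144450*√443630/241462799717039 ≈ 0.00075024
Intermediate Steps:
J = 9219/11665 (J = 27657/34995 = 27657*(1/34995) = 9219/11665 ≈ 0.79031)
z(f) = f³
n = 2*√443630 (n = √(-41328 + 122³) = √(-41328 + 1815848) = √1774520 = 2*√443630 ≈ 1332.1)
1/(J + n) = 1/(9219/11665 + 2*√443630)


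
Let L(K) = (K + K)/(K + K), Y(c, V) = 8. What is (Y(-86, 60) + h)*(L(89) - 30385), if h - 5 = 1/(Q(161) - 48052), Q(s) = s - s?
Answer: -4745031300/12013 ≈ -3.9499e+5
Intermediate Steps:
Q(s) = 0
L(K) = 1 (L(K) = (2*K)/((2*K)) = (2*K)*(1/(2*K)) = 1)
h = 240259/48052 (h = 5 + 1/(0 - 48052) = 5 + 1/(-48052) = 5 - 1/48052 = 240259/48052 ≈ 5.0000)
(Y(-86, 60) + h)*(L(89) - 30385) = (8 + 240259/48052)*(1 - 30385) = (624675/48052)*(-30384) = -4745031300/12013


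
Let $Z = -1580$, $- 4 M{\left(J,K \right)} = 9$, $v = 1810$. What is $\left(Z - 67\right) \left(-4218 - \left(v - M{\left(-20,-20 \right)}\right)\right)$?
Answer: $\frac{39727287}{4} \approx 9.9318 \cdot 10^{6}$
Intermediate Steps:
$M{\left(J,K \right)} = - \frac{9}{4}$ ($M{\left(J,K \right)} = \left(- \frac{1}{4}\right) 9 = - \frac{9}{4}$)
$\left(Z - 67\right) \left(-4218 - \left(v - M{\left(-20,-20 \right)}\right)\right) = \left(-1580 - 67\right) \left(-4218 - \frac{7249}{4}\right) = - 1647 \left(-4218 - \frac{7249}{4}\right) = \left(-1647\right) \left(- \frac{24121}{4}\right) = \frac{39727287}{4}$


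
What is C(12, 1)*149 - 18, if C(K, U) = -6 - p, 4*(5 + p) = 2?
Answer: -483/2 ≈ -241.50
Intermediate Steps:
p = -9/2 (p = -5 + (¼)*2 = -5 + ½ = -9/2 ≈ -4.5000)
C(K, U) = -3/2 (C(K, U) = -6 - 1*(-9/2) = -6 + 9/2 = -3/2)
C(12, 1)*149 - 18 = -3/2*149 - 18 = -447/2 - 18 = -483/2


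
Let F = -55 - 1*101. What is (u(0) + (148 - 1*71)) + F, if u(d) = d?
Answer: -79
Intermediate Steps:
F = -156 (F = -55 - 101 = -156)
(u(0) + (148 - 1*71)) + F = (0 + (148 - 1*71)) - 156 = (0 + (148 - 71)) - 156 = (0 + 77) - 156 = 77 - 156 = -79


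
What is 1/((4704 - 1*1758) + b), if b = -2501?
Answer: 1/445 ≈ 0.0022472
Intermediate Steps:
1/((4704 - 1*1758) + b) = 1/((4704 - 1*1758) - 2501) = 1/((4704 - 1758) - 2501) = 1/(2946 - 2501) = 1/445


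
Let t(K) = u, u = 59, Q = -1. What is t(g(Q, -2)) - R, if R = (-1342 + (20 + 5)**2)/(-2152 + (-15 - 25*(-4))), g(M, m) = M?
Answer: 40412/689 ≈ 58.653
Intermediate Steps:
t(K) = 59
R = 239/689 (R = (-1342 + 25**2)/(-2152 + (-15 + 100)) = (-1342 + 625)/(-2152 + 85) = -717/(-2067) = -717*(-1/2067) = 239/689 ≈ 0.34688)
t(g(Q, -2)) - R = 59 - 1*239/689 = 59 - 239/689 = 40412/689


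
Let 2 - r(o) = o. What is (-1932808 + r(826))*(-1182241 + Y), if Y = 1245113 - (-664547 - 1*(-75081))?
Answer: -1261381631616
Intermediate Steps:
Y = 1834579 (Y = 1245113 - (-664547 + 75081) = 1245113 - 1*(-589466) = 1245113 + 589466 = 1834579)
r(o) = 2 - o
(-1932808 + r(826))*(-1182241 + Y) = (-1932808 + (2 - 1*826))*(-1182241 + 1834579) = (-1932808 + (2 - 826))*652338 = (-1932808 - 824)*652338 = -1933632*652338 = -1261381631616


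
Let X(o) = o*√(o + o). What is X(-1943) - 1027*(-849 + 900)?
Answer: -52377 - 1943*I*√3886 ≈ -52377.0 - 1.2112e+5*I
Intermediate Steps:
X(o) = √2*o^(3/2) (X(o) = o*√(2*o) = o*(√2*√o) = √2*o^(3/2))
X(-1943) - 1027*(-849 + 900) = √2*(-1943)^(3/2) - 1027*(-849 + 900) = √2*(-1943*I*√1943) - 1027*51 = -1943*I*√3886 - 1*52377 = -1943*I*√3886 - 52377 = -52377 - 1943*I*√3886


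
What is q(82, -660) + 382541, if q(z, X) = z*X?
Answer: 328421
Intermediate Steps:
q(z, X) = X*z
q(82, -660) + 382541 = -660*82 + 382541 = -54120 + 382541 = 328421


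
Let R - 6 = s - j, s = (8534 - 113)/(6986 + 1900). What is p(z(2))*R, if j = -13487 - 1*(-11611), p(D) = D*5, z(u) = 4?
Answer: 55772910/1481 ≈ 37659.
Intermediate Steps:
p(D) = 5*D
j = -1876 (j = -13487 + 11611 = -1876)
s = 2807/2962 (s = 8421/8886 = 8421*(1/8886) = 2807/2962 ≈ 0.94767)
R = 5577291/2962 (R = 6 + (2807/2962 - 1*(-1876)) = 6 + (2807/2962 + 1876) = 6 + 5559519/2962 = 5577291/2962 ≈ 1882.9)
p(z(2))*R = (5*4)*(5577291/2962) = 20*(5577291/2962) = 55772910/1481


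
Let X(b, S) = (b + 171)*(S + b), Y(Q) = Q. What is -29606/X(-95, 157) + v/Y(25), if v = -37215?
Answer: -17609723/11780 ≈ -1494.9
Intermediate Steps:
X(b, S) = (171 + b)*(S + b)
-29606/X(-95, 157) + v/Y(25) = -29606/((-95)² + 171*157 + 171*(-95) + 157*(-95)) - 37215/25 = -29606/(9025 + 26847 - 16245 - 14915) - 37215*1/25 = -29606/4712 - 7443/5 = -29606*1/4712 - 7443/5 = -14803/2356 - 7443/5 = -17609723/11780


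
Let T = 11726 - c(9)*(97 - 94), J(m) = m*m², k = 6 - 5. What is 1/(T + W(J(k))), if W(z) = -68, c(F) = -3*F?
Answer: 1/11739 ≈ 8.5186e-5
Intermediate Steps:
k = 1
J(m) = m³
T = 11807 (T = 11726 - (-3*9)*(97 - 94) = 11726 - (-27)*3 = 11726 - 1*(-81) = 11726 + 81 = 11807)
1/(T + W(J(k))) = 1/(11807 - 68) = 1/11739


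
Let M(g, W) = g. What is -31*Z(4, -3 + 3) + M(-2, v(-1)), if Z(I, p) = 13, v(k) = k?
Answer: -405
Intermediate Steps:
-31*Z(4, -3 + 3) + M(-2, v(-1)) = -31*13 - 2 = -403 - 2 = -405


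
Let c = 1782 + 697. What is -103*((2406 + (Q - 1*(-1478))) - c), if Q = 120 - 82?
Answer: -148629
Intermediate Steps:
Q = 38
c = 2479
-103*((2406 + (Q - 1*(-1478))) - c) = -103*((2406 + (38 - 1*(-1478))) - 1*2479) = -103*((2406 + (38 + 1478)) - 2479) = -103*((2406 + 1516) - 2479) = -103*(3922 - 2479) = -103*1443 = -148629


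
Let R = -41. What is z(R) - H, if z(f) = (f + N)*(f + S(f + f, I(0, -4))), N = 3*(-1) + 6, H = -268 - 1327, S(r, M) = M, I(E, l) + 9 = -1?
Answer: 3533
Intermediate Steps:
I(E, l) = -10 (I(E, l) = -9 - 1 = -10)
H = -1595
N = 3 (N = -3 + 6 = 3)
z(f) = (-10 + f)*(3 + f) (z(f) = (f + 3)*(f - 10) = (3 + f)*(-10 + f) = (-10 + f)*(3 + f))
z(R) - H = (-30 + (-41)² - 7*(-41)) - 1*(-1595) = (-30 + 1681 + 287) + 1595 = 1938 + 1595 = 3533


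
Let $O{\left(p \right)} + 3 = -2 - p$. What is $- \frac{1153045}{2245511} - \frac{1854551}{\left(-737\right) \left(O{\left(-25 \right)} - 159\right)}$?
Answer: $- \frac{4282536059496}{230036883373} \approx -18.617$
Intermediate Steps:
$O{\left(p \right)} = -5 - p$ ($O{\left(p \right)} = -3 - \left(2 + p\right) = -5 - p$)
$- \frac{1153045}{2245511} - \frac{1854551}{\left(-737\right) \left(O{\left(-25 \right)} - 159\right)} = - \frac{1153045}{2245511} - \frac{1854551}{\left(-737\right) \left(\left(-5 - -25\right) - 159\right)} = \left(-1153045\right) \frac{1}{2245511} - \frac{1854551}{\left(-737\right) \left(\left(-5 + 25\right) - 159\right)} = - \frac{1153045}{2245511} - \frac{1854551}{\left(-737\right) \left(20 - 159\right)} = - \frac{1153045}{2245511} - \frac{1854551}{\left(-737\right) \left(-139\right)} = - \frac{1153045}{2245511} - \frac{1854551}{102443} = - \frac{4282536059496}{230036883373}$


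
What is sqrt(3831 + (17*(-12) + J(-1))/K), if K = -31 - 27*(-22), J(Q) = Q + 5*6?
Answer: sqrt(1214209714)/563 ≈ 61.893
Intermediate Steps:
J(Q) = 30 + Q (J(Q) = Q + 30 = 30 + Q)
K = 563 (K = -31 + 594 = 563)
sqrt(3831 + (17*(-12) + J(-1))/K) = sqrt(3831 + (17*(-12) + (30 - 1))/563) = sqrt(3831 + (-204 + 29)*(1/563)) = sqrt(3831 - 175*1/563) = sqrt(3831 - 175/563) = sqrt(2156678/563) = sqrt(1214209714)/563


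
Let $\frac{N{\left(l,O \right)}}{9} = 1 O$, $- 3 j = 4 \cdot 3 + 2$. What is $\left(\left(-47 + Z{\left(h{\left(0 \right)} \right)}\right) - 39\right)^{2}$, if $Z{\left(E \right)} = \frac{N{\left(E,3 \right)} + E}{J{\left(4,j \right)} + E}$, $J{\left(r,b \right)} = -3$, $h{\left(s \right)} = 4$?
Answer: $3025$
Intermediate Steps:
$j = - \frac{14}{3}$ ($j = - \frac{4 \cdot 3 + 2}{3} = - \frac{12 + 2}{3} = \left(- \frac{1}{3}\right) 14 = - \frac{14}{3} \approx -4.6667$)
$N{\left(l,O \right)} = 9 O$ ($N{\left(l,O \right)} = 9 \cdot 1 O = 9 O$)
$Z{\left(E \right)} = \frac{27 + E}{-3 + E}$ ($Z{\left(E \right)} = \frac{9 \cdot 3 + E}{-3 + E} = \frac{27 + E}{-3 + E}$)
$\left(\left(-47 + Z{\left(h{\left(0 \right)} \right)}\right) - 39\right)^{2} = \left(\left(-47 + \frac{27 + 4}{-3 + 4}\right) - 39\right)^{2} = \left(\left(-47 + 1^{-1} \cdot 31\right) - 39\right)^{2} = \left(\left(-47 + 1 \cdot 31\right) - 39\right)^{2} = \left(\left(-47 + 31\right) - 39\right)^{2} = \left(-16 - 39\right)^{2} = \left(-55\right)^{2} = 3025$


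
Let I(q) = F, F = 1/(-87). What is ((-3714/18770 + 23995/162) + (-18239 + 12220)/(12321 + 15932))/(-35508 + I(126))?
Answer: -183997151960347/44232166392990390 ≈ -0.0041598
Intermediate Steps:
F = -1/87 ≈ -0.011494
I(q) = -1/87
((-3714/18770 + 23995/162) + (-18239 + 12220)/(12321 + 15932))/(-35508 + I(126)) = ((-3714/18770 + 23995/162) + (-18239 + 12220)/(12321 + 15932))/(-35508 - 1/87) = ((-3714*1/18770 + 23995*(1/162)) - 6019/28253)/(-3089197/87) = ((-1857/9385 + 23995/162) - 6019*1/28253)*(-87/3089197) = (224892241/1520370 - 6019/28253)*(-87/3089197) = (6344729377943/42955013610)*(-87/3089197) = -183997151960347/44232166392990390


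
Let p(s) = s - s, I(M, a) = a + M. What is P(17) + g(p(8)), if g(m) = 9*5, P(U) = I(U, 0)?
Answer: 62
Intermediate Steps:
I(M, a) = M + a
P(U) = U (P(U) = U + 0 = U)
p(s) = 0
g(m) = 45
P(17) + g(p(8)) = 17 + 45 = 62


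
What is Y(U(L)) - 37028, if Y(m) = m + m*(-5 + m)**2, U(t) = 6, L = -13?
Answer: -37016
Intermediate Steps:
Y(U(L)) - 37028 = 6*(1 + (-5 + 6)**2) - 37028 = 6*(1 + 1**2) - 37028 = 6*(1 + 1) - 37028 = 6*2 - 37028 = 12 - 37028 = -37016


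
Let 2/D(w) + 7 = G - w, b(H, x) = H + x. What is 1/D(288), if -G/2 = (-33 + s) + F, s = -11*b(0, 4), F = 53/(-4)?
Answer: -229/4 ≈ -57.250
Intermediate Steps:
F = -53/4 (F = 53*(-¼) = -53/4 ≈ -13.250)
s = -44 (s = -11*(0 + 4) = -11*4 = -44)
G = 361/2 (G = -2*((-33 - 44) - 53/4) = -2*(-77 - 53/4) = -2*(-361/4) = 361/2 ≈ 180.50)
D(w) = 2/(347/2 - w) (D(w) = 2/(-7 + (361/2 - w)) = 2/(347/2 - w))
1/D(288) = 1/(4/(347 - 2*288)) = 1/(4/(347 - 576)) = 1/(4/(-229)) = 1/(4*(-1/229)) = 1/(-4/229) = -229/4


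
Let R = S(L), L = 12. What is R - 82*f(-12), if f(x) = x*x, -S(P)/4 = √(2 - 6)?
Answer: -11808 - 8*I ≈ -11808.0 - 8.0*I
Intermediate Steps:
S(P) = -8*I (S(P) = -4*√(2 - 6) = -8*I)
f(x) = x²
R = -8*I ≈ -8.0*I
R - 82*f(-12) = -8*I - 82*(-12)² = -8*I - 82*144 = -8*I - 11808 = -11808 - 8*I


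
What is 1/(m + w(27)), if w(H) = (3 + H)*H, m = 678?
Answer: 1/1488 ≈ 0.00067204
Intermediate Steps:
w(H) = H*(3 + H)
1/(m + w(27)) = 1/(678 + 27*(3 + 27)) = 1/(678 + 27*30) = 1/(678 + 810) = 1/1488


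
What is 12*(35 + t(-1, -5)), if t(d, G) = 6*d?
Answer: 348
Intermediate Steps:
12*(35 + t(-1, -5)) = 12*(35 + 6*(-1)) = 12*(35 - 6) = 12*29 = 348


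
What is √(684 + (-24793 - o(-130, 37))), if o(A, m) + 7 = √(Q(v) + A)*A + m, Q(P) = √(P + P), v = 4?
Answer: √(-24139 + 130*√2*√(-65 + √2)) ≈ 4.7157 + 155.44*I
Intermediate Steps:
Q(P) = √2*√P (Q(P) = √(2*P) = √2*√P)
o(A, m) = -7 + m + A*√(A + 2*√2) (o(A, m) = -7 + (√(√2*√4 + A)*A + m) = -7 + (√(√2*2 + A)*A + m) = -7 + (√(2*√2 + A)*A + m) = -7 + (√(A + 2*√2)*A + m) = -7 + (A*√(A + 2*√2) + m) = -7 + (m + A*√(A + 2*√2)) = -7 + m + A*√(A + 2*√2))
√(684 + (-24793 - o(-130, 37))) = √(684 + (-24793 - (-7 + 37 - 130*√(-130 + 2*√2)))) = √(684 + (-24793 - (30 - 130*√(-130 + 2*√2)))) = √(684 + (-24793 + (-30 + 130*√(-130 + 2*√2)))) = √(684 + (-24823 + 130*√(-130 + 2*√2))) = √(-24139 + 130*√(-130 + 2*√2))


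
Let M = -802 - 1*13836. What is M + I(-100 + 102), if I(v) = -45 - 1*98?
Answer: -14781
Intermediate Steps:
I(v) = -143 (I(v) = -45 - 98 = -143)
M = -14638 (M = -802 - 13836 = -14638)
M + I(-100 + 102) = -14638 - 143 = -14781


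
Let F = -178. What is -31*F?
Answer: 5518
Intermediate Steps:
-31*F = -31*(-178) = 5518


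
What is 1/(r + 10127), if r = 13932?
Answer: 1/24059 ≈ 4.1564e-5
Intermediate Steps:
1/(r + 10127) = 1/(13932 + 10127) = 1/24059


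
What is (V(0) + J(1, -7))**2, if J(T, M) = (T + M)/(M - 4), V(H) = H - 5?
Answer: 2401/121 ≈ 19.843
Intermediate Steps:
V(H) = -5 + H
J(T, M) = (M + T)/(-4 + M)
(V(0) + J(1, -7))**2 = ((-5 + 0) + (-7 + 1)/(-4 - 7))**2 = (-5 - 6/(-11))**2 = (-5 - 1/11*(-6))**2 = (-5 + 6/11)**2 = (-49/11)**2 = 2401/121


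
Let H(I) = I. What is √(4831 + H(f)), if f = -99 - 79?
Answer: 3*√517 ≈ 68.213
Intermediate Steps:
f = -178
√(4831 + H(f)) = √(4831 - 178) = √4653 = 3*√517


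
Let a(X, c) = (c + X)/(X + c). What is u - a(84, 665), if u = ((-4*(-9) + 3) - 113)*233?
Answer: -17243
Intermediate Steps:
a(X, c) = 1 (a(X, c) = (X + c)/(X + c) = 1)
u = -17242 (u = ((36 + 3) - 113)*233 = (39 - 113)*233 = -74*233 = -17242)
u - a(84, 665) = -17242 - 1*1 = -17242 - 1 = -17243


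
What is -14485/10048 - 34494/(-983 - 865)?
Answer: 13326143/773696 ≈ 17.224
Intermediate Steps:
-14485/10048 - 34494/(-983 - 865) = -14485*1/10048 - 34494/(-1848) = -14485/10048 - 34494*(-1/1848) = -14485/10048 + 5749/308 = 13326143/773696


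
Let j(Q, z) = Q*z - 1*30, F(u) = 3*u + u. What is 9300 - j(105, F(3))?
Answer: 8070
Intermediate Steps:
F(u) = 4*u
j(Q, z) = -30 + Q*z (j(Q, z) = Q*z - 30 = -30 + Q*z)
9300 - j(105, F(3)) = 9300 - (-30 + 105*(4*3)) = 9300 - (-30 + 105*12) = 9300 - (-30 + 1260) = 9300 - 1*1230 = 9300 - 1230 = 8070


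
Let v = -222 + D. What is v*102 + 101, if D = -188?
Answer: -41719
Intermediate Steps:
v = -410 (v = -222 - 188 = -410)
v*102 + 101 = -410*102 + 101 = -41820 + 101 = -41719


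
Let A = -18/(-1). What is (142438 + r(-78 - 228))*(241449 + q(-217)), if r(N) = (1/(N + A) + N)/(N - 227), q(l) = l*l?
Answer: 3154425942510989/76752 ≈ 4.1099e+10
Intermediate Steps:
A = 18 (A = -18*(-1) = 18)
q(l) = l²
r(N) = (N + 1/(18 + N))/(-227 + N) (r(N) = (1/(N + 18) + N)/(N - 227) = (1/(18 + N) + N)/(-227 + N) = (N + 1/(18 + N))/(-227 + N))
(142438 + r(-78 - 228))*(241449 + q(-217)) = (142438 + (1 + (-78 - 228)² + 18*(-78 - 228))/(-4086 + (-78 - 228)² - 209*(-78 - 228)))*(241449 + (-217)²) = (142438 + (1 + (-306)² + 18*(-306))/(-4086 + (-306)² - 209*(-306)))*(241449 + 47089) = (142438 + (1 + 93636 - 5508)/(-4086 + 93636 + 63954))*288538 = (142438 + 88129/153504)*288538 = (21864890881/153504)*288538 = 3154425942510989/76752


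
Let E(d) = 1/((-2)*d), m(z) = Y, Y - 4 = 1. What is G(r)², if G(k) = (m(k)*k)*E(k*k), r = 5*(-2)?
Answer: 1/16 ≈ 0.062500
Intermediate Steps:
Y = 5 (Y = 4 + 1 = 5)
m(z) = 5
r = -10
E(d) = -1/(2*d)
G(k) = -5/(2*k) (G(k) = (5*k)*(-1/(2*k²)) = -5/(2*k))
G(r)² = (-5/2/(-10))² = (-5/2*(-⅒))² = (¼)² = 1/16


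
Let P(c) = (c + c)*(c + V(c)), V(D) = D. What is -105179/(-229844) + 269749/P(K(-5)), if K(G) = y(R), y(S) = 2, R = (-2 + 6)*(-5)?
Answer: 15500468005/919376 ≈ 16860.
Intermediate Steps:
R = -20 (R = 4*(-5) = -20)
K(G) = 2
P(c) = 4*c**2 (P(c) = (c + c)*(c + c) = (2*c)*(2*c) = 4*c**2)
-105179/(-229844) + 269749/P(K(-5)) = -105179/(-229844) + 269749/((4*2**2)) = -105179*(-1/229844) + 269749/((4*4)) = 105179/229844 + 269749/16 = 15500468005/919376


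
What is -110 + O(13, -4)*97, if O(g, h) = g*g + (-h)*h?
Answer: 14731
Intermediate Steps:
O(g, h) = g² - h²
-110 + O(13, -4)*97 = -110 + (13² - 1*(-4)²)*97 = -110 + (169 - 1*16)*97 = -110 + (169 - 16)*97 = -110 + 153*97 = -110 + 14841 = 14731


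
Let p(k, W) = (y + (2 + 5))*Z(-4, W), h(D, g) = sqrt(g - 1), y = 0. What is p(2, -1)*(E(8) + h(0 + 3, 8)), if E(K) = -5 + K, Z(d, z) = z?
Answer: -21 - 7*sqrt(7) ≈ -39.520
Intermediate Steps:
h(D, g) = sqrt(-1 + g)
p(k, W) = 7*W (p(k, W) = (0 + (2 + 5))*W = (0 + 7)*W = 7*W)
p(2, -1)*(E(8) + h(0 + 3, 8)) = (7*(-1))*((-5 + 8) + sqrt(-1 + 8)) = -7*(3 + sqrt(7)) = -21 - 7*sqrt(7)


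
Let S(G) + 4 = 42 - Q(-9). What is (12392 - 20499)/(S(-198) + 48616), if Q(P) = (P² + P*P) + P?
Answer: -8107/48501 ≈ -0.16715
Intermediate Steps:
Q(P) = P + 2*P² (Q(P) = (P² + P²) + P = 2*P² + P = P + 2*P²)
S(G) = -115 (S(G) = -4 + (42 - (-9)*(1 + 2*(-9))) = -4 + (42 - (-9)*(1 - 18)) = -4 + (42 - (-9)*(-17)) = -4 + (42 - 1*153) = -4 + (42 - 153) = -4 - 111 = -115)
(12392 - 20499)/(S(-198) + 48616) = (12392 - 20499)/(-115 + 48616) = -8107/48501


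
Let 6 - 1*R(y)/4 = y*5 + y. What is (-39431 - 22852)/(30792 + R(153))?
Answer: -1597/696 ≈ -2.2945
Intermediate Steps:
R(y) = 24 - 24*y (R(y) = 24 - 4*(y*5 + y) = 24 - 4*(5*y + y) = 24 - 24*y)
(-39431 - 22852)/(30792 + R(153)) = (-39431 - 22852)/(30792 + (24 - 24*153)) = -62283/(30792 + (24 - 3672)) = -62283/(30792 - 3648) = -62283/27144 = -62283*1/27144 = -1597/696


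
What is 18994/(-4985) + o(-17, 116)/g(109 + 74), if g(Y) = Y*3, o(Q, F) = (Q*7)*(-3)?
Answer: -2882687/912255 ≈ -3.1600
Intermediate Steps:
o(Q, F) = -21*Q (o(Q, F) = (7*Q)*(-3) = -21*Q)
g(Y) = 3*Y
18994/(-4985) + o(-17, 116)/g(109 + 74) = 18994/(-4985) + (-21*(-17))/((3*(109 + 74))) = 18994*(-1/4985) + 357/((3*183)) = -18994/4985 + 357/549 = -18994/4985 + 357*(1/549) = -18994/4985 + 119/183 = -2882687/912255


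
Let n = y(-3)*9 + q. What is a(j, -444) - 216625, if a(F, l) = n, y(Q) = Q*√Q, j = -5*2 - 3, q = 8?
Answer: -216617 - 27*I*√3 ≈ -2.1662e+5 - 46.765*I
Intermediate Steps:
j = -13 (j = -10 - 3 = -13)
y(Q) = Q^(3/2)
n = 8 - 27*I*√3 (n = (-3)^(3/2)*9 + 8 = -3*I*√3*9 + 8 = -27*I*√3 + 8 = 8 - 27*I*√3 ≈ 8.0 - 46.765*I)
a(F, l) = 8 - 27*I*√3
a(j, -444) - 216625 = (8 - 27*I*√3) - 216625 = -216617 - 27*I*√3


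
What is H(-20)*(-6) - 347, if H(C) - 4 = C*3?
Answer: -11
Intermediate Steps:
H(C) = 4 + 3*C (H(C) = 4 + C*3 = 4 + 3*C)
H(-20)*(-6) - 347 = (4 + 3*(-20))*(-6) - 347 = (4 - 60)*(-6) - 347 = -56*(-6) - 347 = 336 - 347 = -11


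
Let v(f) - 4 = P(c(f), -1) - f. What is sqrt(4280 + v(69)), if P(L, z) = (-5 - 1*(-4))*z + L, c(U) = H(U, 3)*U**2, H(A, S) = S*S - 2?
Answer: sqrt(37543) ≈ 193.76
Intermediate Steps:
H(A, S) = -2 + S**2 (H(A, S) = S**2 - 2 = -2 + S**2)
c(U) = 7*U**2 (c(U) = (-2 + 3**2)*U**2 = (-2 + 9)*U**2 = 7*U**2)
P(L, z) = L - z (P(L, z) = (-5 + 4)*z + L = -z + L = L - z)
v(f) = 5 - f + 7*f**2 (v(f) = 4 + ((7*f**2 - 1*(-1)) - f) = 4 + ((7*f**2 + 1) - f) = 4 + ((1 + 7*f**2) - f) = 4 + (1 - f + 7*f**2) = 5 - f + 7*f**2)
sqrt(4280 + v(69)) = sqrt(4280 + (5 - 1*69 + 7*69**2)) = sqrt(4280 + (5 - 69 + 7*4761)) = sqrt(4280 + (5 - 69 + 33327)) = sqrt(4280 + 33263) = sqrt(37543)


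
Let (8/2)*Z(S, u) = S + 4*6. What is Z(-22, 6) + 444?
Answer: 889/2 ≈ 444.50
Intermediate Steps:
Z(S, u) = 6 + S/4 (Z(S, u) = (S + 4*6)/4 = (S + 24)/4 = (24 + S)/4 = 6 + S/4)
Z(-22, 6) + 444 = (6 + (¼)*(-22)) + 444 = (6 - 11/2) + 444 = ½ + 444 = 889/2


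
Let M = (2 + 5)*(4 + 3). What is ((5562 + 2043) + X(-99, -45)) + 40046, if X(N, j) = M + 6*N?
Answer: 47106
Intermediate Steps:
M = 49 (M = 7*7 = 49)
X(N, j) = 49 + 6*N
((5562 + 2043) + X(-99, -45)) + 40046 = ((5562 + 2043) + (49 + 6*(-99))) + 40046 = (7605 + (49 - 594)) + 40046 = (7605 - 545) + 40046 = 7060 + 40046 = 47106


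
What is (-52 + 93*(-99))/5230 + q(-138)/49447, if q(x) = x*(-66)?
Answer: -410194933/258607810 ≈ -1.5862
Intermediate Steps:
q(x) = -66*x
(-52 + 93*(-99))/5230 + q(-138)/49447 = (-52 + 93*(-99))/5230 - 66*(-138)/49447 = (-52 - 9207)*(1/5230) + 9108*(1/49447) = -9259*1/5230 + 9108/49447 = -9259/5230 + 9108/49447 = -410194933/258607810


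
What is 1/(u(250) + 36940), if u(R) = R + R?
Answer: 1/37440 ≈ 2.6709e-5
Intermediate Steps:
u(R) = 2*R
1/(u(250) + 36940) = 1/(2*250 + 36940) = 1/(500 + 36940) = 1/37440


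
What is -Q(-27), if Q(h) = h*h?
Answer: -729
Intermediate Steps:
Q(h) = h**2
-Q(-27) = -1*(-27)**2 = -1*729 = -729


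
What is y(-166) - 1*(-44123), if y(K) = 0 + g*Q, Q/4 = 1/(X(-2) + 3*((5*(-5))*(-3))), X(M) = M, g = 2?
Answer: 9839437/223 ≈ 44123.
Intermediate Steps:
Q = 4/223 (Q = 4/(-2 + 3*((5*(-5))*(-3))) = 4/(-2 + 3*(-25*(-3))) = 4/(-2 + 3*75) = 4/(-2 + 225) = 4/223 ≈ 0.017937)
y(K) = 8/223 (y(K) = 0 + 2*(4/223) = 0 + 8/223 = 8/223)
y(-166) - 1*(-44123) = 8/223 - 1*(-44123) = 8/223 + 44123 = 9839437/223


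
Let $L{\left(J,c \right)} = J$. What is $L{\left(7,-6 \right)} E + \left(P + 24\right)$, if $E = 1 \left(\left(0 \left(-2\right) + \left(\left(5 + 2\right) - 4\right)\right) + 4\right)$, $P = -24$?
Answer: $49$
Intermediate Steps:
$E = 7$ ($E = 1 \left(\left(0 + \left(7 - 4\right)\right) + 4\right) = 1 \left(\left(0 + 3\right) + 4\right) = 1 \left(3 + 4\right) = 1 \cdot 7 = 7$)
$L{\left(7,-6 \right)} E + \left(P + 24\right) = 7 \cdot 7 + \left(-24 + 24\right) = 49 + 0 = 49$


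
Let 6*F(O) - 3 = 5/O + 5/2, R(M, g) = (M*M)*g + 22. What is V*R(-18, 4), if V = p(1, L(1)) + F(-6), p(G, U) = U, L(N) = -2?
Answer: -14498/9 ≈ -1610.9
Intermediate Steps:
R(M, g) = 22 + g*M² (R(M, g) = M²*g + 22 = g*M² + 22 = 22 + g*M²)
F(O) = 11/12 + 5/(6*O) (F(O) = ½ + (5/O + 5/2)/6 = ½ + (5/2 + 5/O)/6 = ½ + (5/12 + 5/(6*O)) = 11/12 + 5/(6*O))
V = -11/9 (V = -2 + (1/12)*(10 + 11*(-6))/(-6) = -2 + (1/12)*(-⅙)*(10 - 66) = -2 + (1/12)*(-⅙)*(-56) = -2 + 7/9 = -11/9 ≈ -1.2222)
V*R(-18, 4) = -11*(22 + 4*(-18)²)/9 = -11*(22 + 4*324)/9 = -11*(22 + 1296)/9 = -11/9*1318 = -14498/9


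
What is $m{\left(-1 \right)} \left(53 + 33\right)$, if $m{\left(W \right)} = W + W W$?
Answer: $0$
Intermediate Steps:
$m{\left(W \right)} = W + W^{2}$
$m{\left(-1 \right)} \left(53 + 33\right) = - (1 - 1) \left(53 + 33\right) = \left(-1\right) 0 \cdot 86 = 0 \cdot 86 = 0$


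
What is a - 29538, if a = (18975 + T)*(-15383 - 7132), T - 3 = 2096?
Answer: -474510648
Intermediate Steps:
T = 2099 (T = 3 + 2096 = 2099)
a = -474481110 (a = (18975 + 2099)*(-15383 - 7132) = 21074*(-22515) = -474481110)
a - 29538 = -474481110 - 29538 = -474510648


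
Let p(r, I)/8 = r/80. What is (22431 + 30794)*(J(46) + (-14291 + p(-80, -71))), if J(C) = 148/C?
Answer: -17500539675/23 ≈ -7.6089e+8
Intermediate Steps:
p(r, I) = r/10 (p(r, I) = 8*(r/80) = r/10)
(22431 + 30794)*(J(46) + (-14291 + p(-80, -71))) = (22431 + 30794)*(148/46 + (-14291 + (1/10)*(-80))) = 53225*(148*(1/46) + (-14291 - 8)) = 53225*(74/23 - 14299) = 53225*(-328803/23) = -17500539675/23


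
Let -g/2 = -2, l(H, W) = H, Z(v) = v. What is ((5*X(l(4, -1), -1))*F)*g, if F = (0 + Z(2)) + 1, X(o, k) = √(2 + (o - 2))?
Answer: 120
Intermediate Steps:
X(o, k) = √o (X(o, k) = √(2 + (-2 + o)) = √o)
F = 3 (F = (0 + 2) + 1 = 2 + 1 = 3)
g = 4 (g = -2*(-2) = 4)
((5*X(l(4, -1), -1))*F)*g = ((5*√4)*3)*4 = ((5*2)*3)*4 = (10*3)*4 = 30*4 = 120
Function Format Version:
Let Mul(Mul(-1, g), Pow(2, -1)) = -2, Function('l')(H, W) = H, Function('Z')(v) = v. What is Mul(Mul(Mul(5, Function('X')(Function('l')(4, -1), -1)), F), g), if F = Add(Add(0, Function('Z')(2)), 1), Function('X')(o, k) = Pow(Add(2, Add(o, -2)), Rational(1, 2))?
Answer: 120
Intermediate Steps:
Function('X')(o, k) = Pow(o, Rational(1, 2)) (Function('X')(o, k) = Pow(Add(2, Add(-2, o)), Rational(1, 2)) = Pow(o, Rational(1, 2)))
F = 3 (F = Add(Add(0, 2), 1) = Add(2, 1) = 3)
g = 4 (g = Mul(-2, -2) = 4)
Mul(Mul(Mul(5, Function('X')(Function('l')(4, -1), -1)), F), g) = Mul(Mul(Mul(5, Pow(4, Rational(1, 2))), 3), 4) = Mul(Mul(Mul(5, 2), 3), 4) = Mul(Mul(10, 3), 4) = Mul(30, 4) = 120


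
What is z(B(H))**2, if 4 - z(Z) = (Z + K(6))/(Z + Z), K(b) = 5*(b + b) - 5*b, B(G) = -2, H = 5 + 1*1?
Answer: 121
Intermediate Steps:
H = 6 (H = 5 + 1 = 6)
K(b) = 5*b (K(b) = 5*(2*b) - 5*b = 10*b - 5*b = 5*b)
z(Z) = 4 - (30 + Z)/(2*Z) (z(Z) = 4 - (Z + 5*6)/(Z + Z) = 4 - (Z + 30)/(2*Z) = 4 - (30 + Z)*1/(2*Z) = 4 - (30 + Z)/(2*Z))
z(B(H))**2 = (7/2 - 15/(-2))**2 = (7/2 - 15*(-1/2))**2 = (7/2 + 15/2)**2 = 11**2 = 121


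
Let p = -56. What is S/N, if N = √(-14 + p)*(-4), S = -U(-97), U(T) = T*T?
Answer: -9409*I*√70/280 ≈ -281.15*I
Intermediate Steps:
U(T) = T²
S = -9409 (S = -1*(-97)² = -1*9409 = -9409)
N = -4*I*√70 (N = √(-14 - 56)*(-4) = √(-70)*(-4) = (I*√70)*(-4) = -4*I*√70 ≈ -33.466*I)
S/N = -9409*I*√70/280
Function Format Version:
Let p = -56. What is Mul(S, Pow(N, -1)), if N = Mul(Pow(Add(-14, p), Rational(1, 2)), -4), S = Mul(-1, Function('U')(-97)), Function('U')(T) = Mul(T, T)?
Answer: Mul(Rational(-9409, 280), I, Pow(70, Rational(1, 2))) ≈ Mul(-281.15, I)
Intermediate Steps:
Function('U')(T) = Pow(T, 2)
S = -9409 (S = Mul(-1, Pow(-97, 2)) = Mul(-1, 9409) = -9409)
N = Mul(-4, I, Pow(70, Rational(1, 2))) (N = Mul(Pow(Add(-14, -56), Rational(1, 2)), -4) = Mul(Pow(-70, Rational(1, 2)), -4) = Mul(Mul(I, Pow(70, Rational(1, 2))), -4) = Mul(-4, I, Pow(70, Rational(1, 2))) ≈ Mul(-33.466, I))
Mul(S, Pow(N, -1)) = Mul(-9409, Pow(Mul(-4, I, Pow(70, Rational(1, 2))), -1)) = Mul(-9409, Mul(Rational(1, 280), I, Pow(70, Rational(1, 2)))) = Mul(Rational(-9409, 280), I, Pow(70, Rational(1, 2)))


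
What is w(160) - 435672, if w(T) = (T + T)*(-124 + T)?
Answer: -424152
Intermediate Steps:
w(T) = 2*T*(-124 + T) (w(T) = (2*T)*(-124 + T) = 2*T*(-124 + T))
w(160) - 435672 = 2*160*(-124 + 160) - 435672 = 2*160*36 - 435672 = 11520 - 435672 = -424152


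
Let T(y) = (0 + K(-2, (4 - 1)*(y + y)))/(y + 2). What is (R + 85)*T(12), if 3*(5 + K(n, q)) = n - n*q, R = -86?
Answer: -127/42 ≈ -3.0238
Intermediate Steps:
K(n, q) = -5 + n/3 - n*q/3 (K(n, q) = -5 + (n - n*q)/3 = -5 + (n/3 - n*q/3) = -5 + n/3 - n*q/3)
T(y) = (-17/3 + 4*y)/(2 + y) (T(y) = (0 + (-5 + (⅓)*(-2) - ⅓*(-2)*(4 - 1)*(y + y)))/(y + 2) = (0 + (-5 - ⅔ - ⅓*(-2)*3*(2*y)))/(2 + y) = (0 + (-5 - ⅔ - ⅓*(-2)*6*y))/(2 + y) = (0 + (-5 - ⅔ + 4*y))/(2 + y) = (0 + (-17/3 + 4*y))/(2 + y) = (-17/3 + 4*y)/(2 + y))
(R + 85)*T(12) = (-86 + 85)*((-17 + 12*12)/(3*(2 + 12))) = -(-17 + 144)/(3*14) = -127/(3*14) = -1*127/42 = -127/42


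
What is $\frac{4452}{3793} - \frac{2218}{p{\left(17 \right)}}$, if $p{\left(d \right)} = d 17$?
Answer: $- \frac{7126246}{1096177} \approx -6.501$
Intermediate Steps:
$p{\left(d \right)} = 17 d$
$\frac{4452}{3793} - \frac{2218}{p{\left(17 \right)}} = \frac{4452}{3793} - \frac{2218}{17 \cdot 17} = 4452 \cdot \frac{1}{3793} - \frac{2218}{289} = \frac{4452}{3793} - \frac{2218}{289} = - \frac{7126246}{1096177}$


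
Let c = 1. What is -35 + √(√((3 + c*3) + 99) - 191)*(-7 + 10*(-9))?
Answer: -35 - 97*I*√(191 - √105) ≈ -35.0 - 1304.1*I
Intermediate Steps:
-35 + √(√((3 + c*3) + 99) - 191)*(-7 + 10*(-9)) = -35 + √(√((3 + 1*3) + 99) - 191)*(-7 + 10*(-9)) = -35 + √(√((3 + 3) + 99) - 191)*(-7 - 90) = -35 + √(√(6 + 99) - 191)*(-97) = -35 + √(√105 - 191)*(-97) = -35 + √(-191 + √105)*(-97) = -35 - 97*√(-191 + √105)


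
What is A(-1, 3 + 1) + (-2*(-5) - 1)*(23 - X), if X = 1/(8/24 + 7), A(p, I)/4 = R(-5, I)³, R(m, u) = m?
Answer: -6473/22 ≈ -294.23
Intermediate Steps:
A(p, I) = -500 (A(p, I) = 4*(-5)³ = 4*(-125) = -500)
X = 3/22 (X = 1/(8*(1/24) + 7) = 1/(⅓ + 7) = 1/(22/3) = 3/22 ≈ 0.13636)
A(-1, 3 + 1) + (-2*(-5) - 1)*(23 - X) = -500 + (-2*(-5) - 1)*(23 - 1*3/22) = -500 + (10 - 1)*(23 - 3/22) = -500 + 9*(503/22) = -500 + 4527/22 = -6473/22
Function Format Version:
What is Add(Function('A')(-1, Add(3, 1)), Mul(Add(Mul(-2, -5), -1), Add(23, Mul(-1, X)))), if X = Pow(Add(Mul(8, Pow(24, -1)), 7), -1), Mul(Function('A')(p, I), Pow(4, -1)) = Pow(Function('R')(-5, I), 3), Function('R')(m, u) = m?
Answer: Rational(-6473, 22) ≈ -294.23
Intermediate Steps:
Function('A')(p, I) = -500 (Function('A')(p, I) = Mul(4, Pow(-5, 3)) = Mul(4, -125) = -500)
X = Rational(3, 22) (X = Pow(Add(Mul(8, Rational(1, 24)), 7), -1) = Pow(Add(Rational(1, 3), 7), -1) = Pow(Rational(22, 3), -1) = Rational(3, 22) ≈ 0.13636)
Add(Function('A')(-1, Add(3, 1)), Mul(Add(Mul(-2, -5), -1), Add(23, Mul(-1, X)))) = Add(-500, Mul(Add(Mul(-2, -5), -1), Add(23, Mul(-1, Rational(3, 22))))) = Add(-500, Mul(Add(10, -1), Add(23, Rational(-3, 22)))) = Add(-500, Mul(9, Rational(503, 22))) = Add(-500, Rational(4527, 22)) = Rational(-6473, 22)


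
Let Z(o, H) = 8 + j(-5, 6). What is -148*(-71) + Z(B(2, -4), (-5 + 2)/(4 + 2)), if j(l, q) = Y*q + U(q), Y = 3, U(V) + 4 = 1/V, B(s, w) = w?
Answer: 63181/6 ≈ 10530.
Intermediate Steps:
U(V) = -4 + 1/V
j(l, q) = -4 + 1/q + 3*q (j(l, q) = 3*q + (-4 + 1/q) = -4 + 1/q + 3*q)
Z(o, H) = 133/6 (Z(o, H) = 8 + (-4 + 1/6 + 3*6) = 8 + (-4 + 1/6 + 18) = 8 + 85/6 = 133/6)
-148*(-71) + Z(B(2, -4), (-5 + 2)/(4 + 2)) = -148*(-71) + 133/6 = 10508 + 133/6 = 63181/6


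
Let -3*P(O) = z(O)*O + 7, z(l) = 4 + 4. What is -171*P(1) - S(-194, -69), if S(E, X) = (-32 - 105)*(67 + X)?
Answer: 581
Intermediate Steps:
S(E, X) = -9179 - 137*X (S(E, X) = -137*(67 + X) = -9179 - 137*X)
z(l) = 8
P(O) = -7/3 - 8*O/3 (P(O) = -(8*O + 7)/3 = -(7 + 8*O)/3 = -7/3 - 8*O/3)
-171*P(1) - S(-194, -69) = -171*(-7/3 - 8/3*1) - (-9179 - 137*(-69)) = -171*(-7/3 - 8/3) - (-9179 + 9453) = -171*(-5) - 1*274 = 855 - 274 = 581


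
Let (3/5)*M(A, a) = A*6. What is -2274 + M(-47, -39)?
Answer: -2744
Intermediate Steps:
M(A, a) = 10*A (M(A, a) = 5*(A*6)/3 = 5*(6*A)/3 = 10*A)
-2274 + M(-47, -39) = -2274 + 10*(-47) = -2274 - 470 = -2744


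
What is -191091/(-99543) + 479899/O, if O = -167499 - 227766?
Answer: 9253665986/13115287965 ≈ 0.70556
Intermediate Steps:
O = -395265
-191091/(-99543) + 479899/O = -191091/(-99543) + 479899/(-395265) = -191091*(-1/99543) + 479899*(-1/395265) = 63697/33181 - 479899/395265 = 9253665986/13115287965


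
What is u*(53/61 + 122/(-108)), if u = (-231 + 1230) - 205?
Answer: -341023/1647 ≈ -207.06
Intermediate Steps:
u = 794 (u = 999 - 205 = 794)
u*(53/61 + 122/(-108)) = 794*(53/61 + 122/(-108)) = 794*(53*(1/61) + 122*(-1/108)) = 794*(53/61 - 61/54) = 794*(-859/3294) = -341023/1647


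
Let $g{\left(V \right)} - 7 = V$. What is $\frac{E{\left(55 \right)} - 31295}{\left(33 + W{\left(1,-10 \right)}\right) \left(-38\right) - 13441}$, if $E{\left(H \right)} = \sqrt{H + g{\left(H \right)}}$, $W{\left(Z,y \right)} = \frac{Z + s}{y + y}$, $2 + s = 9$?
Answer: $\frac{156475}{73399} - \frac{15 \sqrt{13}}{73399} \approx 2.1311$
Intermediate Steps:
$s = 7$ ($s = -2 + 9 = 7$)
$g{\left(V \right)} = 7 + V$
$W{\left(Z,y \right)} = \frac{7 + Z}{2 y}$ ($W{\left(Z,y \right)} = \frac{Z + 7}{y + y} = \frac{7 + Z}{2 y}$)
$E{\left(H \right)} = \sqrt{7 + 2 H}$ ($E{\left(H \right)} = \sqrt{H + \left(7 + H\right)} = \sqrt{7 + 2 H}$)
$\frac{E{\left(55 \right)} - 31295}{\left(33 + W{\left(1,-10 \right)}\right) \left(-38\right) - 13441} = \frac{\sqrt{7 + 2 \cdot 55} - 31295}{\left(33 + \frac{7 + 1}{2 \left(-10\right)}\right) \left(-38\right) - 13441} = \frac{\sqrt{7 + 110} - 31295}{\left(33 + \frac{1}{2} \left(- \frac{1}{10}\right) 8\right) \left(-38\right) - 13441} = \frac{\sqrt{117} - 31295}{\left(33 - \frac{2}{5}\right) \left(-38\right) - 13441} = \frac{3 \sqrt{13} - 31295}{\frac{163}{5} \left(-38\right) - 13441} = \frac{-31295 + 3 \sqrt{13}}{- \frac{6194}{5} - 13441} = \frac{-31295 + 3 \sqrt{13}}{- \frac{73399}{5}} = \left(-31295 + 3 \sqrt{13}\right) \left(- \frac{5}{73399}\right) = \frac{156475}{73399} - \frac{15 \sqrt{13}}{73399}$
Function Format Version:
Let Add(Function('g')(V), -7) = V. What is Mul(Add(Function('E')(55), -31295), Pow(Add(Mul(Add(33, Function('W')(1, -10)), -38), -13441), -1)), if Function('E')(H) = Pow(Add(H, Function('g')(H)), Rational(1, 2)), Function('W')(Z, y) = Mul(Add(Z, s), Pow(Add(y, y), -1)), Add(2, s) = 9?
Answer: Add(Rational(156475, 73399), Mul(Rational(-15, 73399), Pow(13, Rational(1, 2)))) ≈ 2.1311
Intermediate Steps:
s = 7 (s = Add(-2, 9) = 7)
Function('g')(V) = Add(7, V)
Function('W')(Z, y) = Mul(Rational(1, 2), Pow(y, -1), Add(7, Z)) (Function('W')(Z, y) = Mul(Add(Z, 7), Pow(Add(y, y), -1)) = Mul(Add(7, Z), Pow(Mul(2, y), -1)) = Mul(Add(7, Z), Mul(Rational(1, 2), Pow(y, -1))) = Mul(Rational(1, 2), Pow(y, -1), Add(7, Z)))
Function('E')(H) = Pow(Add(7, Mul(2, H)), Rational(1, 2)) (Function('E')(H) = Pow(Add(H, Add(7, H)), Rational(1, 2)) = Pow(Add(7, Mul(2, H)), Rational(1, 2)))
Mul(Add(Function('E')(55), -31295), Pow(Add(Mul(Add(33, Function('W')(1, -10)), -38), -13441), -1)) = Mul(Add(Pow(Add(7, Mul(2, 55)), Rational(1, 2)), -31295), Pow(Add(Mul(Add(33, Mul(Rational(1, 2), Pow(-10, -1), Add(7, 1))), -38), -13441), -1)) = Mul(Add(Pow(Add(7, 110), Rational(1, 2)), -31295), Pow(Add(Mul(Add(33, Mul(Rational(1, 2), Rational(-1, 10), 8)), -38), -13441), -1)) = Mul(Add(Pow(117, Rational(1, 2)), -31295), Pow(Add(Mul(Add(33, Rational(-2, 5)), -38), -13441), -1)) = Mul(Add(Mul(3, Pow(13, Rational(1, 2))), -31295), Pow(Add(Mul(Rational(163, 5), -38), -13441), -1)) = Mul(Add(-31295, Mul(3, Pow(13, Rational(1, 2)))), Pow(Add(Rational(-6194, 5), -13441), -1)) = Mul(Add(-31295, Mul(3, Pow(13, Rational(1, 2)))), Pow(Rational(-73399, 5), -1)) = Mul(Add(-31295, Mul(3, Pow(13, Rational(1, 2)))), Rational(-5, 73399)) = Add(Rational(156475, 73399), Mul(Rational(-15, 73399), Pow(13, Rational(1, 2))))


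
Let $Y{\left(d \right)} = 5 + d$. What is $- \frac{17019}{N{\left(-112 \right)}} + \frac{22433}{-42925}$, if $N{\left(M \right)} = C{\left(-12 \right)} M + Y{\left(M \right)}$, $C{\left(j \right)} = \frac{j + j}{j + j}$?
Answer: $\frac{241875916}{3133525} \approx 77.19$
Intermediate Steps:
$C{\left(j \right)} = 1$ ($C{\left(j \right)} = \frac{2 j}{2 j} = 2 j \frac{1}{2 j} = 1$)
$N{\left(M \right)} = 5 + 2 M$ ($N{\left(M \right)} = 1 M + \left(5 + M\right) = M + \left(5 + M\right) = 5 + 2 M$)
$- \frac{17019}{N{\left(-112 \right)}} + \frac{22433}{-42925} = - \frac{17019}{5 + 2 \left(-112\right)} + \frac{22433}{-42925} = - \frac{17019}{5 - 224} + 22433 \left(- \frac{1}{42925}\right) = - \frac{17019}{-219} - \frac{22433}{42925} = \left(-17019\right) \left(- \frac{1}{219}\right) - \frac{22433}{42925} = \frac{5673}{73} - \frac{22433}{42925} = \frac{241875916}{3133525}$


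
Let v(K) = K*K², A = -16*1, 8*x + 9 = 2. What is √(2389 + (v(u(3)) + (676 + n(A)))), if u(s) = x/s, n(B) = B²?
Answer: √275454966/288 ≈ 57.628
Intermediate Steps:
x = -7/8 (x = -9/8 + (⅛)*2 = -9/8 + ¼ = -7/8 ≈ -0.87500)
A = -16
u(s) = -7/(8*s)
v(K) = K³
√(2389 + (v(u(3)) + (676 + n(A)))) = √(2389 + ((-7/8/3)³ + (676 + (-16)²))) = √(2389 + ((-7/8*⅓)³ + (676 + 256))) = √(2389 + ((-7/24)³ + 932)) = √(2389 + (-343/13824 + 932)) = √(2389 + 12883625/13824) = √(45909161/13824) = √275454966/288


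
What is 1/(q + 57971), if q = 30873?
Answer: 1/88844 ≈ 1.1256e-5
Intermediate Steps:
1/(q + 57971) = 1/(30873 + 57971) = 1/88844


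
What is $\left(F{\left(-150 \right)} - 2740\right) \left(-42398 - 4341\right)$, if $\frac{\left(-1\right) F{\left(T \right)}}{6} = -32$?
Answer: $119090972$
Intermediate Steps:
$F{\left(T \right)} = 192$ ($F{\left(T \right)} = \left(-6\right) \left(-32\right) = 192$)
$\left(F{\left(-150 \right)} - 2740\right) \left(-42398 - 4341\right) = \left(192 - 2740\right) \left(-42398 - 4341\right) = \left(-2548\right) \left(-46739\right) = 119090972$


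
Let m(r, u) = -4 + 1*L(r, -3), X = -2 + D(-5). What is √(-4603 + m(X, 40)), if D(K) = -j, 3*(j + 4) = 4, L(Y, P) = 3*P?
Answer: 2*I*√1154 ≈ 67.941*I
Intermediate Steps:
j = -8/3 (j = -4 + (⅓)*4 = -4 + 4/3 = -8/3 ≈ -2.6667)
D(K) = 8/3 (D(K) = -1*(-8/3) = 8/3)
X = ⅔ (X = -2 + 8/3 = ⅔ ≈ 0.66667)
m(r, u) = -13 (m(r, u) = -4 + 1*(3*(-3)) = -4 + 1*(-9) = -4 - 9 = -13)
√(-4603 + m(X, 40)) = √(-4603 - 13) = √(-4616) = 2*I*√1154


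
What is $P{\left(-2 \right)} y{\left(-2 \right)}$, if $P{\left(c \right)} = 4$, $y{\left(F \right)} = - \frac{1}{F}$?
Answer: $2$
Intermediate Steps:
$P{\left(-2 \right)} y{\left(-2 \right)} = 4 \left(- \frac{1}{-2}\right) = 4 \left(\left(-1\right) \left(- \frac{1}{2}\right)\right) = 4 \cdot \frac{1}{2} = 2$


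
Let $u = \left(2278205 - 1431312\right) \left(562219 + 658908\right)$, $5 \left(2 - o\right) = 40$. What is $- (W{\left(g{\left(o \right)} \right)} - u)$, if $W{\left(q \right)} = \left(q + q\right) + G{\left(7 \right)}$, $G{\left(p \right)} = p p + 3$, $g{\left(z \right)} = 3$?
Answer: $1034163908353$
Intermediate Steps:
$o = -6$ ($o = 2 - 8 = -6$)
$G{\left(p \right)} = 3 + p^{2}$ ($G{\left(p \right)} = p^{2} + 3 = 3 + p^{2}$)
$W{\left(q \right)} = 52 + 2 q$ ($W{\left(q \right)} = \left(q + q\right) + \left(3 + 7^{2}\right) = 2 q + \left(3 + 49\right) = 2 q + 52 = 52 + 2 q$)
$u = 1034163908411$ ($u = 846893 \cdot 1221127 = 1034163908411$)
$- (W{\left(g{\left(o \right)} \right)} - u) = - (\left(52 + 2 \cdot 3\right) - 1034163908411) = - (\left(52 + 6\right) - 1034163908411) = - (58 - 1034163908411) = \left(-1\right) \left(-1034163908353\right) = 1034163908353$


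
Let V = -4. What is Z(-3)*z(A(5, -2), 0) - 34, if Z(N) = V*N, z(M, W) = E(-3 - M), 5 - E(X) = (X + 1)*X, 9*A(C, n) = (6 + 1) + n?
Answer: -2242/27 ≈ -83.037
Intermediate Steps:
A(C, n) = 7/9 + n/9 (A(C, n) = ((6 + 1) + n)/9 = (7 + n)/9 = 7/9 + n/9)
E(X) = 5 - X*(1 + X) (E(X) = 5 - (X + 1)*X = 5 - (1 + X)*X = 5 - X*(1 + X))
z(M, W) = 8 + M - (-3 - M)² (z(M, W) = 5 - (-3 - M) - (-3 - M)² = 5 + (3 + M) - (-3 - M)² = 8 + M - (-3 - M)²)
Z(N) = -4*N
Z(-3)*z(A(5, -2), 0) - 34 = (-4*(-3))*(8 + (7/9 + (⅑)*(-2)) - (3 + (7/9 + (⅑)*(-2)))²) - 34 = 12*(8 + (7/9 - 2/9) - (3 + (7/9 - 2/9))²) - 34 = 12*(8 + 5/9 - (3 + 5/9)²) - 34 = 12*(8 + 5/9 - (32/9)²) - 34 = 12*(8 + 5/9 - 1*1024/81) - 34 = 12*(8 + 5/9 - 1024/81) - 34 = 12*(-331/81) - 34 = -1324/27 - 34 = -2242/27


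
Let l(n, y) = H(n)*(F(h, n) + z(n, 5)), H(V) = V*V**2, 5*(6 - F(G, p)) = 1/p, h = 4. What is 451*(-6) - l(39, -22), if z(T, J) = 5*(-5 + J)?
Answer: -1791579/5 ≈ -3.5832e+5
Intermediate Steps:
F(G, p) = 6 - 1/(5*p)
H(V) = V**3
z(T, J) = -25 + 5*J
l(n, y) = n**3*(6 - 1/(5*n)) (l(n, y) = n**3*((6 - 1/(5*n)) + (-25 + 5*5)) = n**3*((6 - 1/(5*n)) + (-25 + 25)) = n**3*((6 - 1/(5*n)) + 0) = n**3*(6 - 1/(5*n)))
451*(-6) - l(39, -22) = 451*(-6) - 39**2*(-1 + 30*39)/5 = -2706 - 1521*(-1 + 1170)/5 = -2706 - 1521*1169/5 = -2706 - 1*1778049/5 = -2706 - 1778049/5 = -1791579/5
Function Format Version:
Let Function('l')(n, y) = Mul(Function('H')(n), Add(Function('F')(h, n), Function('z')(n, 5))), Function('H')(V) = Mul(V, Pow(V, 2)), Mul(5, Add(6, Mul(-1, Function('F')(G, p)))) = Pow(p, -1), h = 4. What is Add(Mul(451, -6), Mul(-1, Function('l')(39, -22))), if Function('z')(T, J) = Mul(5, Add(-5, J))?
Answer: Rational(-1791579, 5) ≈ -3.5832e+5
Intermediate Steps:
Function('F')(G, p) = Add(6, Mul(Rational(-1, 5), Pow(p, -1)))
Function('H')(V) = Pow(V, 3)
Function('z')(T, J) = Add(-25, Mul(5, J))
Function('l')(n, y) = Mul(Pow(n, 3), Add(6, Mul(Rational(-1, 5), Pow(n, -1)))) (Function('l')(n, y) = Mul(Pow(n, 3), Add(Add(6, Mul(Rational(-1, 5), Pow(n, -1))), Add(-25, Mul(5, 5)))) = Mul(Pow(n, 3), Add(Add(6, Mul(Rational(-1, 5), Pow(n, -1))), Add(-25, 25))) = Mul(Pow(n, 3), Add(Add(6, Mul(Rational(-1, 5), Pow(n, -1))), 0)) = Mul(Pow(n, 3), Add(6, Mul(Rational(-1, 5), Pow(n, -1)))))
Add(Mul(451, -6), Mul(-1, Function('l')(39, -22))) = Add(Mul(451, -6), Mul(-1, Mul(Rational(1, 5), Pow(39, 2), Add(-1, Mul(30, 39))))) = Add(-2706, Mul(-1, Mul(Rational(1, 5), 1521, Add(-1, 1170)))) = Add(-2706, Mul(-1, Mul(Rational(1, 5), 1521, 1169))) = Add(-2706, Mul(-1, Rational(1778049, 5))) = Add(-2706, Rational(-1778049, 5)) = Rational(-1791579, 5)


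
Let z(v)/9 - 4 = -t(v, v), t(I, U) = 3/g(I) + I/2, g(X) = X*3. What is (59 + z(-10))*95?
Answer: 26771/2 ≈ 13386.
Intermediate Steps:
g(X) = 3*X
t(I, U) = 1/I + I/2 (t(I, U) = 3/((3*I)) + I/2 = 3*(1/(3*I)) + I*(½) = 1/I + I/2)
z(v) = 36 - 9/v - 9*v/2 (z(v) = 36 + 9*(-(1/v + v/2)) = 36 + 9*(-1/v - v/2) = 36 + (-9/v - 9*v/2) = 36 - 9/v - 9*v/2)
(59 + z(-10))*95 = (59 + (36 - 9/(-10) - 9/2*(-10)))*95 = (59 + (36 - 9*(-⅒) + 45))*95 = (59 + (36 + 9/10 + 45))*95 = (59 + 819/10)*95 = (1409/10)*95 = 26771/2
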